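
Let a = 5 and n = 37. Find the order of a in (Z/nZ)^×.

36

The order of 5 must divide φ(37) = 37 − 1 = 36 = 2^2 · 3^2.
Divisors of 36: 1, 2, 3, 4, 6, 9, 12, 18, 36.
Check 5^d mod 37 for each divisor in increasing order:
5^1 ≡ 5
5^2 ≡ 25
5^3 ≡ 14
5^4 ≡ 33
5^6 ≡ 11
5^9 ≡ 6
5^12 ≡ 10
5^18 ≡ 36
5^36 ≡ 1
Hence ord(5) = 36.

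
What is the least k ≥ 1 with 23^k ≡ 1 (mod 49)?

ord(23) | φ(49) = φ(7^2) = 7·(7−1) = 42 = 2 · 3 · 7.
Divisors of 42: 1, 2, 3, 6, 7, 14, 21, 42.
Check 23^d mod 49 for each divisor in increasing order:
23^1 ≡ 23 (mod 49)
23^2 ≡ 39 (mod 49)
23^3 ≡ 15 (mod 49)
23^6 ≡ 29 (mod 49)
23^7 ≡ 30 (mod 49)
23^14 ≡ 18 (mod 49)
23^21 ≡ 1 (mod 49) ✓
So ord_49(23) = 21.

21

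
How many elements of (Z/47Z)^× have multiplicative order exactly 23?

22

φ(47) = 47 − 1 = 46 = 2 · 23.
Since (Z/47Z)^× is cyclic of order 46, the number of elements of order d is φ(d) when d | 46 and 0 otherwise.
23 | 46, and φ(23) = 23 − 1 = 22.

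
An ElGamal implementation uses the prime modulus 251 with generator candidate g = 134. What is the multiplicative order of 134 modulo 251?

By Lagrange's theorem, ord_251(134) divides φ(251) = 251 − 1 = 250 = 2 · 5^3.
Divisors of 250: 1, 2, 5, 10, 25, 50, 125, 250.
Test each divisor d:
134^1 ≡ 134
134^2 ≡ 135
134^5 ≡ 171
134^10 ≡ 125
134^25 ≡ 231
134^50 ≡ 149
134^125 ≡ 250
134^250 ≡ 1
Hence ord(134) = 250.

250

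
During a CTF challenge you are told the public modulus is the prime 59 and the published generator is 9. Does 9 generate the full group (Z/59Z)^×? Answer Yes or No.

No

φ(59) = 59 − 1 = 58 = 2 · 29.
An element g generates (Z/59Z)^× iff g^(58/q) ≢ 1 (mod 59) for each prime q ∈ {2, 29}.
9^29 ≡ 1 (mod 59)  [q = 2: ≡ 1 ✗]
9^2 ≡ 22 (mod 59)  [q = 29: ≢ 1 ✓]
The check at q = 2 fails, so 9 generates a proper subgroup.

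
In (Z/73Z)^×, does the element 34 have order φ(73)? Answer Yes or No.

Yes

φ(73) = 73 − 1 = 72 = 2^3 · 3^2.
34 is a primitive root mod 73 iff 34^(φ(73)/q) ≢ 1 for every prime q | φ(73), i.e. q ∈ {2, 3}.
34^36 ≡ 72 (mod 73)  [q = 2: ≢ 1 ✓]
34^24 ≡ 64 (mod 73)  [q = 3: ≢ 1 ✓]
All checks pass, so 34 has order 72 and is a primitive root modulo 73.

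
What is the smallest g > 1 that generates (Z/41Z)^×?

φ(41) = 41 − 1 = 40 = 2^3 · 5.
Test candidates g = 2, 3, … against the prime factors q ∈ {2, 5} of φ(41): g is a generator iff g^(40/q) ≢ 1 for every such q.
g = 2: 2^20 ≡ 1 — hits 1, so not a primitive root.
g = 3: 3^20 ≡ 40; 3^8 ≡ 1 — hits 1, so not a primitive root.
g = 4: 4^20 ≡ 1 — hits 1, so not a primitive root.
g = 5: 5^20 ≡ 1 — hits 1, so not a primitive root.
g = 6: 6^20 ≡ 40; 6^8 ≡ 10 — none is 1, so 6 is a primitive root.
So 6 is the smallest generator of (Z/41Z)^×.

6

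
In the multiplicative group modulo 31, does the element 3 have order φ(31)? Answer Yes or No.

Yes

φ(31) = 31 − 1 = 30 = 2 · 3 · 5.
Test 3^(30/q) mod 31 for each prime factor q of 30:
3^15 ≡ 30 (mod 31)  [q = 2: ≢ 1 ✓]
3^10 ≡ 25 (mod 31)  [q = 3: ≢ 1 ✓]
3^6 ≡ 16 (mod 31)  [q = 5: ≢ 1 ✓]
None equal 1, so ord_31(3) = 30: 3 is a primitive root.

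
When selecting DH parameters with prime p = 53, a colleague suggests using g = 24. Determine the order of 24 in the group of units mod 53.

The order of 24 must divide φ(53) = 53 − 1 = 52 = 2^2 · 13.
Divisors of 52: 1, 2, 4, 13, 26, 52.
Evaluate successive powers at the divisors of 52:
24^1 ≡ 24 (mod 53)
24^2 ≡ 46 (mod 53)
24^4 ≡ 49 (mod 53)
24^13 ≡ 1 (mod 53) ✓
So ord_53(24) = 13.

13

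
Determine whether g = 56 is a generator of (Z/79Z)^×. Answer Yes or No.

φ(79) = 79 − 1 = 78 = 2 · 3 · 13.
It suffices to check that the order of 56 is not a proper divisor of 78: compute 56^(78/q) for q ∈ {2, 3, 13}.
56^39 ≡ 78 (mod 79)  [q = 2: ≢ 1 ✓]
56^26 ≡ 55 (mod 79)  [q = 3: ≢ 1 ✓]
56^6 ≡ 1 (mod 79)  [q = 13: ≡ 1 ✗]
The check at q = 13 fails, so 56 generates a proper subgroup.

No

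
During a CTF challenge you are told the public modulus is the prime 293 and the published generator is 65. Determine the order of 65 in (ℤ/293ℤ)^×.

73

ord(65) | φ(293) = 293 − 1 = 292 = 2^2 · 73.
Divisors of 292: 1, 2, 4, 73, 146, 292.
Compute 65^d (mod 293) for the divisors d until we hit 1:
65^1 ≡ 65 (mod 293)
65^2 ≡ 123 (mod 293)
65^4 ≡ 186 (mod 293)
65^73 ≡ 1 (mod 293) ✓
The smallest such exponent is 73, so the order of 65 is 73.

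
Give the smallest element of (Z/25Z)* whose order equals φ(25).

φ(25) = φ(5^2) = 5·(5−1) = 20 = 2^2 · 5.
Test candidates g = 2, 3, … against the prime factors q ∈ {2, 5} of φ(25): g is a generator iff g^(20/q) ≢ 1 for every such q.
g = 2: 2^10 ≡ 24; 2^4 ≡ 16 — none is 1, so 2 is a primitive root.
Hence the least primitive root of 25 is 2.

2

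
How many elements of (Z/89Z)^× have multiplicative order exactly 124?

φ(89) = 89 − 1 = 88 = 2^3 · 11.
(Z/89Z)^× is cyclic (|G| = 88); a cyclic group of order m has exactly φ(d) elements of each order d | m, and none otherwise.
Since 124 ∤ 88, the count is 0.

0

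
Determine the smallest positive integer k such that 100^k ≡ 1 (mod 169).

39

By Lagrange's theorem, ord_169(100) divides φ(169) = φ(13^2) = 13·(13−1) = 156 = 2^2 · 3 · 13.
Divisors of 156: 1, 2, 3, 4, 6, 12, 13, 26, 39, 52, 78, 156.
Evaluate successive powers at the divisors of 156:
100^1 ≡ 100 (mod 169)
100^2 ≡ 29 (mod 169)
100^3 ≡ 27 (mod 169)
100^4 ≡ 165 (mod 169)
100^6 ≡ 53 (mod 169)
100^12 ≡ 105 (mod 169)
100^13 ≡ 22 (mod 169)
100^26 ≡ 146 (mod 169)
100^39 ≡ 1 (mod 169) ✓
Therefore the multiplicative order of 100 modulo 169 is 39.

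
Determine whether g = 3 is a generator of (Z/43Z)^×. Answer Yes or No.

φ(43) = 43 − 1 = 42 = 2 · 3 · 7.
It suffices to check that the order of 3 is not a proper divisor of 42: compute 3^(42/q) for q ∈ {2, 3, 7}.
3^21 ≡ 42 (mod 43)  [q = 2: ≢ 1 ✓]
3^14 ≡ 36 (mod 43)  [q = 3: ≢ 1 ✓]
3^6 ≡ 41 (mod 43)  [q = 7: ≢ 1 ✓]
All checks pass, so 3 has order 42 and is a primitive root modulo 43.

Yes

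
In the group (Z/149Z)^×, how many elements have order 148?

φ(149) = 149 − 1 = 148 = 2^2 · 37.
Since (Z/149Z)^× is cyclic of order 148, the number of elements of order d is φ(d) when d | 148 and 0 otherwise.
148 = 2^2 · 37 divides 148, and φ(148) = 72.

72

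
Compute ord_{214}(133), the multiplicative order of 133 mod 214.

The order of 133 must divide φ(214) = φ(2)·φ(107) = 1·106 = 106 = 2 · 53.
Divisors of 106: 1, 2, 53, 106.
Test each divisor d:
133^1 ≡ 133 (mod 214)
133^2 ≡ 141 (mod 214)
133^53 ≡ 213 (mod 214)
133^106 ≡ 1 (mod 214) ✓
The smallest such exponent is 106, so the order of 133 is 106.

106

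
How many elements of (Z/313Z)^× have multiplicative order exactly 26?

12

φ(313) = 313 − 1 = 312 = 2^3 · 3 · 13.
In a cyclic group of order 312, there are φ(d) elements of order d for each divisor d of 312, and zero for non-divisors.
26 = 2 · 13 divides 312, and φ(26) = 12.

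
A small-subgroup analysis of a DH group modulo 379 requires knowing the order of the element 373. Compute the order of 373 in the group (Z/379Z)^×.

126

ord(373) | φ(379) = 379 − 1 = 378 = 2 · 3^3 · 7.
Divisors of 378: 1, 2, 3, 6, 7, 9, 14, 18, 21, 27, 42, 54, 63, 126, 189, 378.
Check 373^d mod 379 for each divisor in increasing order:
373^1 ≡ 373 (mod 379)
373^2 ≡ 36 (mod 379)
373^3 ≡ 163 (mod 379)
373^6 ≡ 39 (mod 379)
373^7 ≡ 145 (mod 379)
373^9 ≡ 293 (mod 379)
373^14 ≡ 180 (mod 379)
373^18 ≡ 195 (mod 379)
373^21 ≡ 328 (mod 379)
373^27 ≡ 285 (mod 379)
373^42 ≡ 327 (mod 379)
373^54 ≡ 119 (mod 379)
373^63 ≡ 378 (mod 379)
373^126 ≡ 1 (mod 379) ✓
Hence ord(373) = 126.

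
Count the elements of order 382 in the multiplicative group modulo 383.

190

φ(383) = 383 − 1 = 382 = 2 · 191.
In a cyclic group of order 382, there are φ(d) elements of order d for each divisor d of 382, and zero for non-divisors.
382 = 2 · 191 divides 382, and φ(382) = 190.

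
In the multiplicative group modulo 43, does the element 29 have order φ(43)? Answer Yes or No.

φ(43) = 43 − 1 = 42 = 2 · 3 · 7.
An element g generates (Z/43Z)^× iff g^(42/q) ≢ 1 (mod 43) for each prime q ∈ {2, 3, 7}.
29^21 ≡ 42 (mod 43)  [q = 2: ≢ 1 ✓]
29^14 ≡ 6 (mod 43)  [q = 3: ≢ 1 ✓]
29^6 ≡ 21 (mod 43)  [q = 7: ≢ 1 ✓]
All checks pass, so 29 has order 42 and is a primitive root modulo 43.

Yes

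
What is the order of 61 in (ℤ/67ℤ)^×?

66

Since 61 ∈ (Z/67Z)^×, its order divides φ(67) = 67 − 1 = 66 = 2 · 3 · 11.
Divisors of 66: 1, 2, 3, 6, 11, 22, 33, 66.
Evaluate successive powers at the divisors of 66:
61^1 ≡ 61 (mod 67)
61^2 ≡ 36 (mod 67)
61^3 ≡ 52 (mod 67)
61^6 ≡ 24 (mod 67)
61^11 ≡ 38 (mod 67)
61^22 ≡ 37 (mod 67)
61^33 ≡ 66 (mod 67)
61^66 ≡ 1 (mod 67) ✓
So ord_67(61) = 66.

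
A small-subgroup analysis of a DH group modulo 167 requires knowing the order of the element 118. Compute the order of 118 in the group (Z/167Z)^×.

By Lagrange's theorem, ord_167(118) divides φ(167) = 167 − 1 = 166 = 2 · 83.
Divisors of 166: 1, 2, 83, 166.
Evaluate successive powers at the divisors of 166:
118^1 ≡ 118 (mod 167)
118^2 ≡ 63 (mod 167)
118^83 ≡ 166 (mod 167)
118^166 ≡ 1 (mod 167) ✓
Hence ord(118) = 166.

166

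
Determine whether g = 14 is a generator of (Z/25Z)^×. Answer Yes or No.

φ(25) = φ(5^2) = 5·(5−1) = 20 = 2^2 · 5.
Test 14^(20/q) mod 25 for each prime factor q of 20:
14^10 ≡ 1 (mod 25)  [q = 2: ≡ 1 ✗]
14^4 ≡ 16 (mod 25)  [q = 5: ≢ 1 ✓]
14^10 ≡ 1 shows ord(14) | 10, strictly less than φ(25); not a primitive root.

No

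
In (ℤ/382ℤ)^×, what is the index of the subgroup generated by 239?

2

By Lagrange's theorem, ord_382(239) divides φ(382) = φ(2)·φ(191) = 1·190 = 190 = 2 · 5 · 19.
Divisors of 190: 1, 2, 5, 10, 19, 38, 95, 190.
Test each divisor d:
239^1 ≡ 239 (mod 382)
239^2 ≡ 203 (mod 382)
239^5 ≡ 227 (mod 382)
239^10 ≡ 341 (mod 382)
239^19 ≡ 39 (mod 382)
239^38 ≡ 375 (mod 382)
239^95 ≡ 1 (mod 382) ✓
Thus |⟨239⟩| = ord(239) = 95.
The index is φ(382) / ord(239) = 190 / 95 = 2.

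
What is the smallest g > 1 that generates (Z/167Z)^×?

φ(167) = 167 − 1 = 166 = 2 · 83.
Test candidates g = 2, 3, … against the prime factors q ∈ {2, 83} of φ(167): g is a generator iff g^(166/q) ≢ 1 for every such q.
g = 2: 2^83 ≡ 1 — hits 1, so not a primitive root.
g = 3: 3^83 ≡ 1 — hits 1, so not a primitive root.
g = 4: 4^83 ≡ 1 — hits 1, so not a primitive root.
g = 5: 5^83 ≡ 166; 5^2 ≡ 25 — none is 1, so 5 is a primitive root.
So 5 is the smallest generator of (Z/167Z)^×.

5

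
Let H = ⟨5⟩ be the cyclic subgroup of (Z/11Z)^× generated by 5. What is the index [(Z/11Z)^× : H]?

2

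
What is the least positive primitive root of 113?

φ(113) = 113 − 1 = 112 = 2^4 · 7.
Test candidates g = 2, 3, … against the prime factors q ∈ {2, 7} of φ(113): g is a generator iff g^(112/q) ≢ 1 for every such q.
g = 2: 2^56 ≡ 1 — hits 1, so not a primitive root.
g = 3: 3^56 ≡ 112; 3^16 ≡ 49 — none is 1, so 3 is a primitive root.
So 3 is the smallest generator of (Z/113Z)^×.

3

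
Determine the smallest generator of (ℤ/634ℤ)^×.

3

φ(634) = φ(2)·φ(317) = 1·316 = 316 = 2^2 · 79.
Test candidates g = 2, 3, … against the prime factors q ∈ {2, 79} of φ(634): g is a generator iff g^(316/q) ≢ 1 for every such q.
g = 2: gcd(2, 634) = 2 > 1, not a unit — skip.
g = 3: 3^158 ≡ 633; 3^4 ≡ 81 — none is 1, so 3 is a primitive root.
The smallest primitive root modulo 634 is 3.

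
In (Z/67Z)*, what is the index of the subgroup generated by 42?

Since 42 ∈ (Z/67Z)^×, its order divides φ(67) = 67 − 1 = 66 = 2 · 3 · 11.
Divisors of 66: 1, 2, 3, 6, 11, 22, 33, 66.
Compute 42^d (mod 67) for the divisors d until we hit 1:
42^1 ≡ 42
42^2 ≡ 22
42^3 ≡ 53
42^6 ≡ 62
42^11 ≡ 66
42^22 ≡ 1
Thus |⟨42⟩| = ord(42) = 22.
Index = |(Z/67Z)^×| / |⟨42⟩| = 66 / 22 = 3.

3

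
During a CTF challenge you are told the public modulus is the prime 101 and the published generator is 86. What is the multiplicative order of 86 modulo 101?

Since 86 ∈ (Z/101Z)^×, its order divides φ(101) = 101 − 1 = 100 = 2^2 · 5^2.
Divisors of 100: 1, 2, 4, 5, 10, 20, 25, 50, 100.
Evaluate successive powers at the divisors of 100:
86^1 ≡ 86 (mod 101)
86^2 ≡ 23 (mod 101)
86^4 ≡ 24 (mod 101)
86^5 ≡ 44 (mod 101)
86^10 ≡ 17 (mod 101)
86^20 ≡ 87 (mod 101)
86^25 ≡ 91 (mod 101)
86^50 ≡ 100 (mod 101)
86^100 ≡ 1 (mod 101) ✓
The smallest such exponent is 100, so the order of 86 is 100.

100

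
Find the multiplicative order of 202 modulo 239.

119

Since 202 ∈ (Z/239Z)^×, its order divides φ(239) = 239 − 1 = 238 = 2 · 7 · 17.
Divisors of 238: 1, 2, 7, 14, 17, 34, 119, 238.
Check 202^d mod 239 for each divisor in increasing order:
202^1 ≡ 202
202^2 ≡ 174
202^7 ≡ 40
202^14 ≡ 166
202^17 ≡ 100
202^34 ≡ 201
202^119 ≡ 1
The smallest such exponent is 119, so the order of 202 is 119.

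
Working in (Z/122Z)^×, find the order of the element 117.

15

Since 117 ∈ (Z/122Z)^×, its order divides φ(122) = φ(2)·φ(61) = 1·60 = 60 = 2^2 · 3 · 5.
Divisors of 60: 1, 2, 3, 4, 5, 6, 10, 12, 15, 20, 30, 60.
Evaluate successive powers at the divisors of 60:
117^1 ≡ 117 (mod 122)
117^2 ≡ 25 (mod 122)
117^3 ≡ 119 (mod 122)
117^4 ≡ 15 (mod 122)
117^5 ≡ 47 (mod 122)
117^6 ≡ 9 (mod 122)
117^10 ≡ 13 (mod 122)
117^12 ≡ 81 (mod 122)
117^15 ≡ 1 (mod 122) ✓
So ord_122(117) = 15.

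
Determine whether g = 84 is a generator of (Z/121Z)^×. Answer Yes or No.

φ(121) = φ(11^2) = 11·(11−1) = 110 = 2 · 5 · 11.
It suffices to check that the order of 84 is not a proper divisor of 110: compute 84^(110/q) for q ∈ {2, 5, 11}.
84^55 ≡ 120 (mod 121)  [q = 2: ≢ 1 ✓]
84^22 ≡ 27 (mod 121)  [q = 5: ≢ 1 ✓]
84^10 ≡ 12 (mod 121)  [q = 11: ≢ 1 ✓]
Every test exponent gives a nontrivial residue, hence 84 generates the full group.

Yes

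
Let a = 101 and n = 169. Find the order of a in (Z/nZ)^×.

ord(101) | φ(169) = φ(13^2) = 13·(13−1) = 156 = 2^2 · 3 · 13.
Divisors of 156: 1, 2, 3, 4, 6, 12, 13, 26, 39, 52, 78, 156.
Compute 101^d (mod 169) for the divisors d until we hit 1:
101^1 ≡ 101 (mod 169)
101^2 ≡ 61 (mod 169)
101^3 ≡ 77 (mod 169)
101^4 ≡ 3 (mod 169)
101^6 ≡ 14 (mod 169)
101^12 ≡ 27 (mod 169)
101^13 ≡ 23 (mod 169)
101^26 ≡ 22 (mod 169)
101^39 ≡ 168 (mod 169)
101^52 ≡ 146 (mod 169)
101^78 ≡ 1 (mod 169) ✓
So ord_169(101) = 78.

78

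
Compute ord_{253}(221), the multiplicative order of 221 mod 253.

22

Since 221 ∈ (Z/253Z)^×, its order divides φ(253) = φ(11·23) = (11−1)·(23−1) = 10·22 = 220 = 2^2 · 5 · 11.
Divisors of 220: 1, 2, 4, 5, 10, 11, 20, 22, 44, 55, 110, 220.
Test each divisor d:
221^1 ≡ 221 (mod 253)
221^2 ≡ 12 (mod 253)
221^4 ≡ 144 (mod 253)
221^5 ≡ 199 (mod 253)
221^10 ≡ 133 (mod 253)
221^11 ≡ 45 (mod 253)
221^20 ≡ 232 (mod 253)
221^22 ≡ 1 (mod 253) ✓
So ord_253(221) = 22.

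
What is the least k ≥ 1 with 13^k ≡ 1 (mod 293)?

292

By Lagrange's theorem, ord_293(13) divides φ(293) = 293 − 1 = 292 = 2^2 · 73.
Divisors of 292: 1, 2, 4, 73, 146, 292.
Evaluate successive powers at the divisors of 292:
13^1 ≡ 13 (mod 293)
13^2 ≡ 169 (mod 293)
13^4 ≡ 140 (mod 293)
13^73 ≡ 155 (mod 293)
13^146 ≡ 292 (mod 293)
13^292 ≡ 1 (mod 293) ✓
The smallest such exponent is 292, so the order of 13 is 292.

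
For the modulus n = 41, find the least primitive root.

φ(41) = 41 − 1 = 40 = 2^3 · 5.
g is a primitive root iff g^(40/q) ≢ 1 (mod 41) for each prime q ∈ {2, 5}.
g = 2: 2^20 ≡ 1 — hits 1, so not a primitive root.
g = 3: 3^20 ≡ 40; 3^8 ≡ 1 — hits 1, so not a primitive root.
g = 4: 4^20 ≡ 1 — hits 1, so not a primitive root.
g = 5: 5^20 ≡ 1 — hits 1, so not a primitive root.
g = 6: 6^20 ≡ 40; 6^8 ≡ 10 — none is 1, so 6 is a primitive root.
So 6 is the smallest generator of (Z/41Z)^×.

6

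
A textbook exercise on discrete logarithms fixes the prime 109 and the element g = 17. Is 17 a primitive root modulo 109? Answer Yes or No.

φ(109) = 109 − 1 = 108 = 2^2 · 3^3.
Test 17^(108/q) mod 109 for each prime factor q of 108:
17^54 ≡ 108 (mod 109)  [q = 2: ≢ 1 ✓]
17^36 ≡ 1 (mod 109)  [q = 3: ≡ 1 ✗]
Since 17^36 ≡ 1, the order of 17 divides 36 < 108, so 17 is not a primitive root.

No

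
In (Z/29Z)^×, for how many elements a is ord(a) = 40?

φ(29) = 29 − 1 = 28 = 2^2 · 7.
In a cyclic group of order 28, there are φ(d) elements of order d for each divisor d of 28, and zero for non-divisors.
Since 40 ∤ 28, the count is 0.

0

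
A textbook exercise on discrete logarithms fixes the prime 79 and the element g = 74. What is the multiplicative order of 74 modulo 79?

By Lagrange's theorem, ord_79(74) divides φ(79) = 79 − 1 = 78 = 2 · 3 · 13.
Divisors of 78: 1, 2, 3, 6, 13, 26, 39, 78.
Check 74^d mod 79 for each divisor in increasing order:
74^1 ≡ 74
74^2 ≡ 25
74^3 ≡ 33
74^6 ≡ 62
74^13 ≡ 56
74^26 ≡ 55
74^39 ≡ 78
74^78 ≡ 1
So ord_79(74) = 78.

78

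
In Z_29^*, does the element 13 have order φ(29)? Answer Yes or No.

No

φ(29) = 29 − 1 = 28 = 2^2 · 7.
An element g generates (Z/29Z)^× iff g^(28/q) ≢ 1 (mod 29) for each prime q ∈ {2, 7}.
13^14 ≡ 1 (mod 29)  [q = 2: ≡ 1 ✗]
13^4 ≡ 25 (mod 29)  [q = 7: ≢ 1 ✓]
The check at q = 2 fails, so 13 generates a proper subgroup.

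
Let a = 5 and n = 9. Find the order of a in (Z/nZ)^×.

6

Since 5 ∈ (Z/9Z)^×, its order divides φ(9) = φ(3^2) = 3·(3−1) = 6 = 2 · 3.
Divisors of 6: 1, 2, 3, 6.
Check 5^d mod 9 for each divisor in increasing order:
5^1 ≡ 5 (mod 9)
5^2 ≡ 7 (mod 9)
5^3 ≡ 8 (mod 9)
5^6 ≡ 1 (mod 9) ✓
Hence ord(5) = 6.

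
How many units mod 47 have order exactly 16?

φ(47) = 47 − 1 = 46 = 2 · 23.
In a cyclic group of order 46, there are φ(d) elements of order d for each divisor d of 46, and zero for non-divisors.
16 does not divide 46, so no element of (Z/47Z)^× has order 16.

0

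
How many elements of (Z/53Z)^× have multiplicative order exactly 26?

12

φ(53) = 53 − 1 = 52 = 2^2 · 13.
In a cyclic group of order 52, there are φ(d) elements of order d for each divisor d of 52, and zero for non-divisors.
26 = 2 · 13 divides 52, and φ(26) = 12.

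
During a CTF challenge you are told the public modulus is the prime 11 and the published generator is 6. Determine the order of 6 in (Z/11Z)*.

Since 6 ∈ (Z/11Z)^×, its order divides φ(11) = 11 − 1 = 10 = 2 · 5.
Divisors of 10: 1, 2, 5, 10.
Compute 6^d (mod 11) for the divisors d until we hit 1:
6^1 ≡ 6 (mod 11)
6^2 ≡ 3 (mod 11)
6^5 ≡ 10 (mod 11)
6^10 ≡ 1 (mod 11) ✓
The smallest such exponent is 10, so the order of 6 is 10.

10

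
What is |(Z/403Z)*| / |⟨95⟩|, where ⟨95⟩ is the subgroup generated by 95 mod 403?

12

ord(95) | φ(403) = φ(13·31) = (13−1)·(31−1) = 12·30 = 360 = 2^3 · 3^2 · 5.
Divisors of 360: 1, 2, 3, 4, 5, 6, 8, 9, 10, 12, 15, 18, 20, 24, 30, 36, 40, 45, 60, 72, 90, 120, 180, 360.
Check 95^d mod 403 for each divisor in increasing order:
95^1 ≡ 95
95^2 ≡ 159
95^3 ≡ 194
95^4 ≡ 295
95^5 ≡ 218
95^6 ≡ 157
95^8 ≡ 380
95^9 ≡ 233
95^10 ≡ 373
95^12 ≡ 66
95^15 ≡ 311
95^18 ≡ 287
95^20 ≡ 94
95^24 ≡ 326
95^30 ≡ 1
Thus |⟨95⟩| = ord(95) = 30.
[(Z/403Z)^× : ⟨95⟩] = 360/30 = 12.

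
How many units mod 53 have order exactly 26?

φ(53) = 53 − 1 = 52 = 2^2 · 13.
Since (Z/53Z)^× is cyclic of order 52, the number of elements of order d is φ(d) when d | 52 and 0 otherwise.
26 = 2 · 13 divides 52, and φ(26) = 12.

12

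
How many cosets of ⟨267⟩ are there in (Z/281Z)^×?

Since 267 ∈ (Z/281Z)^×, its order divides φ(281) = 281 − 1 = 280 = 2^3 · 5 · 7.
Divisors of 280: 1, 2, 4, 5, 7, 8, 10, 14, 20, 28, 35, 40, 56, 70, 140, 280.
Check 267^d mod 281 for each divisor in increasing order:
267^1 ≡ 267
267^2 ≡ 196
267^4 ≡ 200
267^5 ≡ 10
267^7 ≡ 274
267^8 ≡ 98
267^10 ≡ 100
267^14 ≡ 49
267^20 ≡ 165
267^28 ≡ 153
267^35 ≡ 53
267^40 ≡ 249
267^56 ≡ 86
267^70 ≡ 280
267^140 ≡ 1
Thus |⟨267⟩| = ord(267) = 140.
[(Z/281Z)^× : ⟨267⟩] = 280/140 = 2.

2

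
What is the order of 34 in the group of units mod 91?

ord(34) | φ(91) = φ(7·13) = (7−1)·(13−1) = 6·12 = 72 = 2^3 · 3^2.
Divisors of 72: 1, 2, 3, 4, 6, 8, 9, 12, 18, 24, 36, 72.
Compute 34^d (mod 91) for the divisors d until we hit 1:
34^1 ≡ 34 (mod 91)
34^2 ≡ 64 (mod 91)
34^3 ≡ 83 (mod 91)
34^4 ≡ 1 (mod 91) ✓
Hence ord(34) = 4.

4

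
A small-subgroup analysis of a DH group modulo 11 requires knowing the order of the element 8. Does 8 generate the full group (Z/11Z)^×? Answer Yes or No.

Yes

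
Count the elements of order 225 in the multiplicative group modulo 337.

φ(337) = 337 − 1 = 336 = 2^4 · 3 · 7.
(Z/337Z)^× is cyclic (|G| = 336); a cyclic group of order m has exactly φ(d) elements of each order d | m, and none otherwise.
Here 336 is not a multiple of 225, so there are no elements of order 225.

0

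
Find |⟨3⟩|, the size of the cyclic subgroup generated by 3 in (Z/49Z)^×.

ord(3) | φ(49) = φ(7^2) = 7·(7−1) = 42 = 2 · 3 · 7.
Divisors of 42: 1, 2, 3, 6, 7, 14, 21, 42.
Evaluate successive powers at the divisors of 42:
3^1 ≡ 3
3^2 ≡ 9
3^3 ≡ 27
3^6 ≡ 43
3^7 ≡ 31
3^14 ≡ 30
3^21 ≡ 48
3^42 ≡ 1
The smallest such exponent is 42, so the order of 3 is 42.

42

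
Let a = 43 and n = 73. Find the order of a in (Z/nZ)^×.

24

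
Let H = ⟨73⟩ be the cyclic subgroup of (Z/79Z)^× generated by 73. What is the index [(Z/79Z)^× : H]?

By Lagrange's theorem, ord_79(73) divides φ(79) = 79 − 1 = 78 = 2 · 3 · 13.
Divisors of 78: 1, 2, 3, 6, 13, 26, 39, 78.
Check 73^d mod 79 for each divisor in increasing order:
73^1 ≡ 73
73^2 ≡ 36
73^3 ≡ 21
73^6 ≡ 46
73^13 ≡ 23
73^26 ≡ 55
73^39 ≡ 1
Thus |⟨73⟩| = ord(73) = 39.
Index = |(Z/79Z)^×| / |⟨73⟩| = 78 / 39 = 2.

2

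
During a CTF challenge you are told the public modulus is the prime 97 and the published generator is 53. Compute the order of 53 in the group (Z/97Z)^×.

48

Since 53 ∈ (Z/97Z)^×, its order divides φ(97) = 97 − 1 = 96 = 2^5 · 3.
Divisors of 96: 1, 2, 3, 4, 6, 8, 12, 16, 24, 32, 48, 96.
Test each divisor d:
53^1 ≡ 53 (mod 97)
53^2 ≡ 93 (mod 97)
53^3 ≡ 79 (mod 97)
53^4 ≡ 16 (mod 97)
53^6 ≡ 33 (mod 97)
53^8 ≡ 62 (mod 97)
53^12 ≡ 22 (mod 97)
53^16 ≡ 61 (mod 97)
53^24 ≡ 96 (mod 97)
53^32 ≡ 35 (mod 97)
53^48 ≡ 1 (mod 97) ✓
Hence ord(53) = 48.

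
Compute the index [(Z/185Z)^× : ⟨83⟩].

ord(83) | φ(185) = φ(5·37) = (5−1)·(37−1) = 4·36 = 144 = 2^4 · 3^2.
Divisors of 144: 1, 2, 3, 4, 6, 8, 9, 12, 16, 18, 24, 36, 48, 72, 144.
Compute 83^d (mod 185) for the divisors d until we hit 1:
83^1 ≡ 83 (mod 185)
83^2 ≡ 44 (mod 185)
83^3 ≡ 137 (mod 185)
83^4 ≡ 86 (mod 185)
83^6 ≡ 84 (mod 185)
83^8 ≡ 181 (mod 185)
83^9 ≡ 38 (mod 185)
83^12 ≡ 26 (mod 185)
83^16 ≡ 16 (mod 185)
83^18 ≡ 149 (mod 185)
83^24 ≡ 121 (mod 185)
83^36 ≡ 1 (mod 185) ✓
The order of 83 is 36, so the subgroup it generates has 36 elements.
Index = |(Z/185Z)^×| / |⟨83⟩| = 144 / 36 = 4.

4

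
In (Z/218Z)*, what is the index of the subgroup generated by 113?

6

Since 113 ∈ (Z/218Z)^×, its order divides φ(218) = φ(2)·φ(109) = 1·108 = 108 = 2^2 · 3^3.
Divisors of 108: 1, 2, 3, 4, 6, 9, 12, 18, 27, 36, 54, 108.
Check 113^d mod 218 for each divisor in increasing order:
113^1 ≡ 113 (mod 218)
113^2 ≡ 125 (mod 218)
113^3 ≡ 173 (mod 218)
113^4 ≡ 147 (mod 218)
113^6 ≡ 63 (mod 218)
113^9 ≡ 217 (mod 218)
113^12 ≡ 45 (mod 218)
113^18 ≡ 1 (mod 218) ✓
The order of 113 is 18, so the subgroup it generates has 18 elements.
The index is φ(218) / ord(113) = 108 / 18 = 6.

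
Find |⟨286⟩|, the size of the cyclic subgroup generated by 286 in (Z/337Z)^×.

336

Since 286 ∈ (Z/337Z)^×, its order divides φ(337) = 337 − 1 = 336 = 2^4 · 3 · 7.
Divisors of 336: 1, 2, 3, 4, 6, 7, 8, 12, 14, 16, 21, 24, 28, 42, 48, 56, 84, 112, 168, 336.
Check 286^d mod 337 for each divisor in increasing order:
286^1 ≡ 286 (mod 337)
286^2 ≡ 242 (mod 337)
286^3 ≡ 127 (mod 337)
286^4 ≡ 263 (mod 337)
286^6 ≡ 290 (mod 337)
286^7 ≡ 38 (mod 337)
286^8 ≡ 84 (mod 337)
286^12 ≡ 187 (mod 337)
286^14 ≡ 96 (mod 337)
286^16 ≡ 316 (mod 337)
286^21 ≡ 278 (mod 337)
286^24 ≡ 258 (mod 337)
286^28 ≡ 117 (mod 337)
286^42 ≡ 111 (mod 337)
286^48 ≡ 175 (mod 337)
286^56 ≡ 209 (mod 337)
286^84 ≡ 189 (mod 337)
286^112 ≡ 208 (mod 337)
286^168 ≡ 336 (mod 337)
286^336 ≡ 1 (mod 337) ✓
Therefore the multiplicative order of 286 modulo 337 is 336.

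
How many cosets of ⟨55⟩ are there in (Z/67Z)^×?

The order of 55 must divide φ(67) = 67 − 1 = 66 = 2 · 3 · 11.
Divisors of 66: 1, 2, 3, 6, 11, 22, 33, 66.
Test each divisor d:
55^1 ≡ 55 (mod 67)
55^2 ≡ 10 (mod 67)
55^3 ≡ 14 (mod 67)
55^6 ≡ 62 (mod 67)
55^11 ≡ 37 (mod 67)
55^22 ≡ 29 (mod 67)
55^33 ≡ 1 (mod 67) ✓
So ord_67(55) = 33, hence |⟨55⟩| = 33.
The index is φ(67) / ord(55) = 66 / 33 = 2.

2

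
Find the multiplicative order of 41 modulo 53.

52

The order of 41 must divide φ(53) = 53 − 1 = 52 = 2^2 · 13.
Divisors of 52: 1, 2, 4, 13, 26, 52.
Test each divisor d:
41^1 ≡ 41
41^2 ≡ 38
41^4 ≡ 13
41^13 ≡ 30
41^26 ≡ 52
41^52 ≡ 1
Therefore the multiplicative order of 41 modulo 53 is 52.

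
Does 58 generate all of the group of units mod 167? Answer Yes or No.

φ(167) = 167 − 1 = 166 = 2 · 83.
58 is a primitive root mod 167 iff 58^(φ(167)/q) ≢ 1 for every prime q | φ(167), i.e. q ∈ {2, 83}.
58^83 ≡ 1 (mod 167)  [q = 2: ≡ 1 ✗]
58^2 ≡ 24 (mod 167)  [q = 83: ≢ 1 ✓]
The check at q = 2 fails, so 58 generates a proper subgroup.

No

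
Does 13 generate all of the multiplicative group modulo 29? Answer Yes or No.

No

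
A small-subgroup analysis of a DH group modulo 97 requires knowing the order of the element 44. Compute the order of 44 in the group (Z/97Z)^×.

48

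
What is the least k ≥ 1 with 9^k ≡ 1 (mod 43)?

21

Since 9 ∈ (Z/43Z)^×, its order divides φ(43) = 43 − 1 = 42 = 2 · 3 · 7.
Divisors of 42: 1, 2, 3, 6, 7, 14, 21, 42.
Evaluate successive powers at the divisors of 42:
9^1 ≡ 9 (mod 43)
9^2 ≡ 38 (mod 43)
9^3 ≡ 41 (mod 43)
9^6 ≡ 4 (mod 43)
9^7 ≡ 36 (mod 43)
9^14 ≡ 6 (mod 43)
9^21 ≡ 1 (mod 43) ✓
The smallest such exponent is 21, so the order of 9 is 21.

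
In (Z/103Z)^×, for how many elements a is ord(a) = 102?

φ(103) = 103 − 1 = 102 = 2 · 3 · 17.
Since (Z/103Z)^× is cyclic of order 102, the number of elements of order d is φ(d) when d | 102 and 0 otherwise.
102 = 2 · 3 · 17 divides 102, and φ(102) = 32.

32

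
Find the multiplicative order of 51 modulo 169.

26

Since 51 ∈ (Z/169Z)^×, its order divides φ(169) = φ(13^2) = 13·(13−1) = 156 = 2^2 · 3 · 13.
Divisors of 156: 1, 2, 3, 4, 6, 12, 13, 26, 39, 52, 78, 156.
Test each divisor d:
51^1 ≡ 51
51^2 ≡ 66
51^3 ≡ 155
51^4 ≡ 131
51^6 ≡ 27
51^12 ≡ 53
51^13 ≡ 168
51^26 ≡ 1
The smallest such exponent is 26, so the order of 51 is 26.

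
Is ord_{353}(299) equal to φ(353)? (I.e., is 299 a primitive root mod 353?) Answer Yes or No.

Yes

φ(353) = 353 − 1 = 352 = 2^5 · 11.
Test 299^(352/q) mod 353 for each prime factor q of 352:
299^176 ≡ 352 (mod 353)  [q = 2: ≢ 1 ✓]
299^32 ≡ 185 (mod 353)  [q = 11: ≢ 1 ✓]
All checks pass, so 299 has order 352 and is a primitive root modulo 353.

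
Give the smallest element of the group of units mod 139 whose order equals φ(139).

2

φ(139) = 139 − 1 = 138 = 2 · 3 · 23.
Test candidates g = 2, 3, … against the prime factors q ∈ {2, 3, 23} of φ(139): g is a generator iff g^(138/q) ≢ 1 for every such q.
g = 2: 2^69 ≡ 138; 2^46 ≡ 96; 2^6 ≡ 64 — none is 1, so 2 is a primitive root.
The smallest primitive root modulo 139 is 2.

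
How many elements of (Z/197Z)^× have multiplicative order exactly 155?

φ(197) = 197 − 1 = 196 = 2^2 · 7^2.
In a cyclic group of order 196, there are φ(d) elements of order d for each divisor d of 196, and zero for non-divisors.
155 does not divide 196, so no element of (Z/197Z)^× has order 155.

0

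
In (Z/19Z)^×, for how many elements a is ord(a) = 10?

0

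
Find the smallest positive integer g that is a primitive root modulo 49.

3

φ(49) = φ(7^2) = 7·(7−1) = 42 = 2 · 3 · 7.
Test candidates g = 2, 3, … against the prime factors q ∈ {2, 3, 7} of φ(49): g is a generator iff g^(42/q) ≢ 1 for every such q.
g = 2: 2^21 ≡ 1 — hits 1, so not a primitive root.
g = 3: 3^21 ≡ 48; 3^14 ≡ 30; 3^6 ≡ 43 — none is 1, so 3 is a primitive root.
Hence the least primitive root of 49 is 3.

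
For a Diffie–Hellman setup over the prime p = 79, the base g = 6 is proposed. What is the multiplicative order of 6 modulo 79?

78

ord(6) | φ(79) = 79 − 1 = 78 = 2 · 3 · 13.
Divisors of 78: 1, 2, 3, 6, 13, 26, 39, 78.
Compute 6^d (mod 79) for the divisors d until we hit 1:
6^1 ≡ 6 (mod 79)
6^2 ≡ 36 (mod 79)
6^3 ≡ 58 (mod 79)
6^6 ≡ 46 (mod 79)
6^13 ≡ 56 (mod 79)
6^26 ≡ 55 (mod 79)
6^39 ≡ 78 (mod 79)
6^78 ≡ 1 (mod 79) ✓
Hence ord(6) = 78.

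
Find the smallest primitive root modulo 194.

φ(194) = φ(2)·φ(97) = 1·96 = 96 = 2^5 · 3.
Test candidates g = 2, 3, … against the prime factors q ∈ {2, 3} of φ(194): g is a generator iff g^(96/q) ≢ 1 for every such q.
g = 2: gcd(2, 194) = 2 > 1, not a unit — skip.
g = 3: 3^48 ≡ 1 — hits 1, so not a primitive root.
g = 4: gcd(4, 194) = 2 > 1, not a unit — skip.
g = 5: 5^48 ≡ 193; 5^32 ≡ 35 — none is 1, so 5 is a primitive root.
The smallest primitive root modulo 194 is 5.

5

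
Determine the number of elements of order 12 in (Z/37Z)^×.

4

φ(37) = 37 − 1 = 36 = 2^2 · 3^2.
(Z/37Z)^× is cyclic (|G| = 36); a cyclic group of order m has exactly φ(d) elements of each order d | m, and none otherwise.
12 = 2^2 · 3 divides 36, and φ(12) = 4.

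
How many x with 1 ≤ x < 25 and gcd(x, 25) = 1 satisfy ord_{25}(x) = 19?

0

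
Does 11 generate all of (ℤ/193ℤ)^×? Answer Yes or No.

No

φ(193) = 193 − 1 = 192 = 2^6 · 3.
An element g generates (Z/193Z)^× iff g^(192/q) ≢ 1 (mod 193) for each prime q ∈ {2, 3}.
11^96 ≡ 192 (mod 193)  [q = 2: ≢ 1 ✓]
11^64 ≡ 1 (mod 193)  [q = 3: ≡ 1 ✗]
Since 11^64 ≡ 1, the order of 11 divides 64 < 192, so 11 is not a primitive root.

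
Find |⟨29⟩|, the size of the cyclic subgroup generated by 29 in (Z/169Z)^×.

39

Since 29 ∈ (Z/169Z)^×, its order divides φ(169) = φ(13^2) = 13·(13−1) = 156 = 2^2 · 3 · 13.
Divisors of 156: 1, 2, 3, 4, 6, 12, 13, 26, 39, 52, 78, 156.
Test each divisor d:
29^1 ≡ 29 (mod 169)
29^2 ≡ 165 (mod 169)
29^3 ≡ 53 (mod 169)
29^4 ≡ 16 (mod 169)
29^6 ≡ 105 (mod 169)
29^12 ≡ 40 (mod 169)
29^13 ≡ 146 (mod 169)
29^26 ≡ 22 (mod 169)
29^39 ≡ 1 (mod 169) ✓
Therefore the multiplicative order of 29 modulo 169 is 39.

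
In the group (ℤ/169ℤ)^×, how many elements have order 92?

φ(169) = φ(13^2) = 13·(13−1) = 156 = 2^2 · 3 · 13.
Since (Z/169Z)^× is cyclic of order 156, the number of elements of order d is φ(d) when d | 156 and 0 otherwise.
Here 156 is not a multiple of 92, so there are no elements of order 92.

0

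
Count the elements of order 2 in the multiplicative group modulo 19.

1

φ(19) = 19 − 1 = 18 = 2 · 3^2.
(Z/19Z)^× is cyclic (|G| = 18); a cyclic group of order m has exactly φ(d) elements of each order d | m, and none otherwise.
2 | 18, and φ(2) = 2 − 1 = 1.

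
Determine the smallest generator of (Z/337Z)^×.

10

φ(337) = 337 − 1 = 336 = 2^4 · 3 · 7.
g is a primitive root iff g^(336/q) ≢ 1 (mod 337) for each prime q ∈ {2, 3, 7}.
g = 2: 2^168 ≡ 1 — hits 1, so not a primitive root.
g = 3: 3^168 ≡ 1 — hits 1, so not a primitive root.
g = 4: 4^168 ≡ 1 — hits 1, so not a primitive root.
g = 5: 5^168 ≡ 336; 5^112 ≡ 1 — hits 1, so not a primitive root.
g = 6: 6^168 ≡ 1 — hits 1, so not a primitive root.
g = 7: 7^168 ≡ 1 — hits 1, so not a primitive root.
g = 8: 8^168 ≡ 1 — hits 1, so not a primitive root.
g = 9: 9^168 ≡ 1 — hits 1, so not a primitive root.
g = 10: 10^168 ≡ 336; 10^112 ≡ 128; 10^48 ≡ 175 — none is 1, so 10 is a primitive root.
So 10 is the smallest generator of (Z/337Z)^×.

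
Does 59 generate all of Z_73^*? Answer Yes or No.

φ(73) = 73 − 1 = 72 = 2^3 · 3^2.
Test 59^(72/q) mod 73 for each prime factor q of 72:
59^36 ≡ 72 (mod 73)  [q = 2: ≢ 1 ✓]
59^24 ≡ 64 (mod 73)  [q = 3: ≢ 1 ✓]
Every test exponent gives a nontrivial residue, hence 59 generates the full group.

Yes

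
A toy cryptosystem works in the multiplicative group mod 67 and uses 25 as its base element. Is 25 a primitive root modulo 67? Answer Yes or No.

No

φ(67) = 67 − 1 = 66 = 2 · 3 · 11.
Test 25^(66/q) mod 67 for each prime factor q of 66:
25^33 ≡ 1 (mod 67)  [q = 2: ≡ 1 ✗]
25^22 ≡ 1 (mod 67)  [q = 3: ≡ 1 ✗]
25^6 ≡ 62 (mod 67)  [q = 11: ≢ 1 ✓]
The check at q = 2 fails, so 25 generates a proper subgroup.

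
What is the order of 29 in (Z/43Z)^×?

Since 29 ∈ (Z/43Z)^×, its order divides φ(43) = 43 − 1 = 42 = 2 · 3 · 7.
Divisors of 42: 1, 2, 3, 6, 7, 14, 21, 42.
Compute 29^d (mod 43) for the divisors d until we hit 1:
29^1 ≡ 29 (mod 43)
29^2 ≡ 24 (mod 43)
29^3 ≡ 8 (mod 43)
29^6 ≡ 21 (mod 43)
29^7 ≡ 7 (mod 43)
29^14 ≡ 6 (mod 43)
29^21 ≡ 42 (mod 43)
29^42 ≡ 1 (mod 43) ✓
The smallest such exponent is 42, so the order of 29 is 42.

42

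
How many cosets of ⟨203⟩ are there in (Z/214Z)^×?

ord(203) | φ(214) = φ(2)·φ(107) = 1·106 = 106 = 2 · 53.
Divisors of 106: 1, 2, 53, 106.
Evaluate successive powers at the divisors of 106:
203^1 ≡ 203
203^2 ≡ 121
203^53 ≡ 213
203^106 ≡ 1
The order of 203 is 106, so the subgroup it generates has 106 elements.
The index is φ(214) / ord(203) = 106 / 106 = 1.

1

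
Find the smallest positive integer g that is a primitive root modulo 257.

φ(257) = 257 − 1 = 256 = 2^8.
g is a primitive root iff g^(256/q) ≢ 1 (mod 257) for each prime q ∈ {2}.
g = 2: 2^128 ≡ 1 — hits 1, so not a primitive root.
g = 3: 3^128 ≡ 256 — none is 1, so 3 is a primitive root.
The smallest primitive root modulo 257 is 3.

3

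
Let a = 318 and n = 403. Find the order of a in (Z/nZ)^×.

Since 318 ∈ (Z/403Z)^×, its order divides φ(403) = φ(13·31) = (13−1)·(31−1) = 12·30 = 360 = 2^3 · 3^2 · 5.
Divisors of 360: 1, 2, 3, 4, 5, 6, 8, 9, 10, 12, 15, 18, 20, 24, 30, 36, 40, 45, 60, 72, 90, 120, 180, 360.
Check 318^d mod 403 for each divisor in increasing order:
318^1 ≡ 318
318^2 ≡ 374
318^3 ≡ 47
318^4 ≡ 35
318^5 ≡ 249
318^6 ≡ 194
318^8 ≡ 16
318^9 ≡ 252
318^10 ≡ 342
318^12 ≡ 157
318^15 ≡ 125
318^18 ≡ 233
318^20 ≡ 94
318^24 ≡ 66
318^30 ≡ 311
318^36 ≡ 287
318^40 ≡ 373
318^45 ≡ 187
318^60 ≡ 1
Therefore the multiplicative order of 318 modulo 403 is 60.

60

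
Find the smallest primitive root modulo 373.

φ(373) = 373 − 1 = 372 = 2^2 · 3 · 31.
Test candidates g = 2, 3, … against the prime factors q ∈ {2, 3, 31} of φ(373): g is a generator iff g^(372/q) ≢ 1 for every such q.
g = 2: 2^186 ≡ 372; 2^124 ≡ 284; 2^12 ≡ 366 — none is 1, so 2 is a primitive root.
The smallest primitive root modulo 373 is 2.

2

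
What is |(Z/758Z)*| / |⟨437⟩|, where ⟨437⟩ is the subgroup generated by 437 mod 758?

The order of 437 must divide φ(758) = φ(2)·φ(379) = 1·378 = 378 = 2 · 3^3 · 7.
Divisors of 378: 1, 2, 3, 6, 7, 9, 14, 18, 21, 27, 42, 54, 63, 126, 189, 378.
Test each divisor d:
437^1 ≡ 437 (mod 758)
437^2 ≡ 711 (mod 758)
437^3 ≡ 685 (mod 758)
437^6 ≡ 23 (mod 758)
437^7 ≡ 197 (mod 758)
437^9 ≡ 595 (mod 758)
437^14 ≡ 151 (mod 758)
437^18 ≡ 39 (mod 758)
437^21 ≡ 185 (mod 758)
437^27 ≡ 465 (mod 758)
437^42 ≡ 115 (mod 758)
437^54 ≡ 195 (mod 758)
437^63 ≡ 51 (mod 758)
437^126 ≡ 327 (mod 758)
437^189 ≡ 1 (mod 758) ✓
So ord_758(437) = 189, hence |⟨437⟩| = 189.
The index is φ(758) / ord(437) = 378 / 189 = 2.

2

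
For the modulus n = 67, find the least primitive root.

φ(67) = 67 − 1 = 66 = 2 · 3 · 11.
g is a primitive root iff g^(66/q) ≢ 1 (mod 67) for each prime q ∈ {2, 3, 11}.
g = 2: 2^33 ≡ 66; 2^22 ≡ 37; 2^6 ≡ 64 — none is 1, so 2 is a primitive root.
So 2 is the smallest generator of (Z/67Z)^×.

2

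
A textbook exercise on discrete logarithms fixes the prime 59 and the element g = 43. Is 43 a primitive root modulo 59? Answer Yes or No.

φ(59) = 59 − 1 = 58 = 2 · 29.
43 is a primitive root mod 59 iff 43^(φ(59)/q) ≢ 1 for every prime q | φ(59), i.e. q ∈ {2, 29}.
43^29 ≡ 58 (mod 59)  [q = 2: ≢ 1 ✓]
43^2 ≡ 20 (mod 59)  [q = 29: ≢ 1 ✓]
Every test exponent gives a nontrivial residue, hence 43 generates the full group.

Yes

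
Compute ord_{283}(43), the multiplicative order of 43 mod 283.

Since 43 ∈ (Z/283Z)^×, its order divides φ(283) = 283 − 1 = 282 = 2 · 3 · 47.
Divisors of 282: 1, 2, 3, 6, 47, 94, 141, 282.
Check 43^d mod 283 for each divisor in increasing order:
43^1 ≡ 43 (mod 283)
43^2 ≡ 151 (mod 283)
43^3 ≡ 267 (mod 283)
43^6 ≡ 256 (mod 283)
43^47 ≡ 282 (mod 283)
43^94 ≡ 1 (mod 283) ✓
So ord_283(43) = 94.

94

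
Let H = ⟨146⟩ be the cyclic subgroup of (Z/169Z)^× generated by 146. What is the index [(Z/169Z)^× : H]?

52

Since 146 ∈ (Z/169Z)^×, its order divides φ(169) = φ(13^2) = 13·(13−1) = 156 = 2^2 · 3 · 13.
Divisors of 156: 1, 2, 3, 4, 6, 12, 13, 26, 39, 52, 78, 156.
Test each divisor d:
146^1 ≡ 146
146^2 ≡ 22
146^3 ≡ 1
Thus |⟨146⟩| = ord(146) = 3.
[(Z/169Z)^× : ⟨146⟩] = 156/3 = 52.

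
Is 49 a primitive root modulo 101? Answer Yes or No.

No

φ(101) = 101 − 1 = 100 = 2^2 · 5^2.
An element g generates (Z/101Z)^× iff g^(100/q) ≢ 1 (mod 101) for each prime q ∈ {2, 5}.
49^50 ≡ 1 (mod 101)  [q = 2: ≡ 1 ✗]
49^20 ≡ 87 (mod 101)  [q = 5: ≢ 1 ✓]
The check at q = 2 fails, so 49 generates a proper subgroup.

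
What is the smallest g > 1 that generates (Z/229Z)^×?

6

φ(229) = 229 − 1 = 228 = 2^2 · 3 · 19.
Test candidates g = 2, 3, … against the prime factors q ∈ {2, 3, 19} of φ(229): g is a generator iff g^(228/q) ≢ 1 for every such q.
g = 2: 2^114 ≡ 228; 2^76 ≡ 1 — hits 1, so not a primitive root.
g = 3: 3^114 ≡ 1 — hits 1, so not a primitive root.
g = 4: 4^114 ≡ 1 — hits 1, so not a primitive root.
g = 5: 5^114 ≡ 1 — hits 1, so not a primitive root.
g = 6: 6^114 ≡ 228; 6^76 ≡ 134; 6^12 ≡ 165 — none is 1, so 6 is a primitive root.
Hence the least primitive root of 229 is 6.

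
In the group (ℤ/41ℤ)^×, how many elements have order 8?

4

φ(41) = 41 − 1 = 40 = 2^3 · 5.
In a cyclic group of order 40, there are φ(d) elements of order d for each divisor d of 40, and zero for non-divisors.
8 = 2^3 divides 40, and φ(8) = 4.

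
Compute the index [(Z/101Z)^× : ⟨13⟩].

2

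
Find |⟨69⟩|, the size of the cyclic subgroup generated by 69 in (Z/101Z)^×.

20

Since 69 ∈ (Z/101Z)^×, its order divides φ(101) = 101 − 1 = 100 = 2^2 · 5^2.
Divisors of 100: 1, 2, 4, 5, 10, 20, 25, 50, 100.
Compute 69^d (mod 101) for the divisors d until we hit 1:
69^1 ≡ 69 (mod 101)
69^2 ≡ 14 (mod 101)
69^4 ≡ 95 (mod 101)
69^5 ≡ 91 (mod 101)
69^10 ≡ 100 (mod 101)
69^20 ≡ 1 (mod 101) ✓
Hence ord(69) = 20.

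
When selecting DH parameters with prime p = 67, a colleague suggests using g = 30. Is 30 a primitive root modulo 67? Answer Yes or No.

φ(67) = 67 − 1 = 66 = 2 · 3 · 11.
30 is a primitive root mod 67 iff 30^(φ(67)/q) ≢ 1 for every prime q | φ(67), i.e. q ∈ {2, 3, 11}.
30^33 ≡ 66 (mod 67)  [q = 2: ≢ 1 ✓]
30^22 ≡ 37 (mod 67)  [q = 3: ≢ 1 ✓]
30^6 ≡ 1 (mod 67)  [q = 11: ≡ 1 ✗]
Since 30^6 ≡ 1, the order of 30 divides 6 < 66, so 30 is not a primitive root.

No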